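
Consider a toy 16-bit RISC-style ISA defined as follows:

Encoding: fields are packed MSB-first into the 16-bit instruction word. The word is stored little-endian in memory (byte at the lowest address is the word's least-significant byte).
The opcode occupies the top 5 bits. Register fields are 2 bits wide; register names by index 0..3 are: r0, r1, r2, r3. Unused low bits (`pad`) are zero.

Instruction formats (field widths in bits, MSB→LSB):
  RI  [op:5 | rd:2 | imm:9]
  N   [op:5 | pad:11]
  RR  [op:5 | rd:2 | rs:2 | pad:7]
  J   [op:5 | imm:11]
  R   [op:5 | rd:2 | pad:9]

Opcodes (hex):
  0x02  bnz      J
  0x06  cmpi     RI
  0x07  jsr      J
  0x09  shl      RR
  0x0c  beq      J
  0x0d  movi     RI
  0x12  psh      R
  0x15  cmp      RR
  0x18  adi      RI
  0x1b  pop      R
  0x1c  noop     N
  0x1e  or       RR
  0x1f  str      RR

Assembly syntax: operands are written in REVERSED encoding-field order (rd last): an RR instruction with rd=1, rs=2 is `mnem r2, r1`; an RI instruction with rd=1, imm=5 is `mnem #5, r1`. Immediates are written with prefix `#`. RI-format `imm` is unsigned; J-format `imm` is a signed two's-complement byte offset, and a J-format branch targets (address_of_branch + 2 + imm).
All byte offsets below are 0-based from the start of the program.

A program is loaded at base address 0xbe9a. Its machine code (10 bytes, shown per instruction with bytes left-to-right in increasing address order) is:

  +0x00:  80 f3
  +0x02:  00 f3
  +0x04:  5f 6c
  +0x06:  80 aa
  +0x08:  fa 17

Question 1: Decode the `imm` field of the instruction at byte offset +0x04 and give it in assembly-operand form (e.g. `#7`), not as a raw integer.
+0x04: 5f 6c ⇒ word 0x6c5f (little)
  op=0x6c5f>>11=0xd ⇒ movi (RI)
  [10:9] rd=2 = r2
  [8:0] imm=95 = #95

#95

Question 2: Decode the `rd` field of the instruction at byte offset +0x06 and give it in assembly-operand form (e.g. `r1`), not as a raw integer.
[06] 80 aa → 0xaa80
  opcode bits[15:11]=0x15: cmp/RR
  rd: (w>>9)&0x3=0x1 → r1
  rs: (w>>7)&0x3=0x1 → r1

r1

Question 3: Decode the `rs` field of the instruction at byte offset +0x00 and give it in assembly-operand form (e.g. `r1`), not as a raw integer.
r3

@+00  little-endian(80 f3) = 0xf380
  op=0xf380>>11=0x1e ⇒ or (RR)
  rd@[10:9]=0x1 ⇒ r1
  rs@[8:7]=0x3 ⇒ r3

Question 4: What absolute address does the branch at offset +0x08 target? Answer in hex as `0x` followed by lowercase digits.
off 0x08: read fa 17 as little → 0x17fa
  op=0x17fa>>11=0x2 ⇒ bnz (J)
  imm@[10:0]=0x7fa (s11→-6) ⇒ #-6
  target = base 0xbe9a + off 0x08 + 2 + imm -6 = 0xbe9e

0xbe9e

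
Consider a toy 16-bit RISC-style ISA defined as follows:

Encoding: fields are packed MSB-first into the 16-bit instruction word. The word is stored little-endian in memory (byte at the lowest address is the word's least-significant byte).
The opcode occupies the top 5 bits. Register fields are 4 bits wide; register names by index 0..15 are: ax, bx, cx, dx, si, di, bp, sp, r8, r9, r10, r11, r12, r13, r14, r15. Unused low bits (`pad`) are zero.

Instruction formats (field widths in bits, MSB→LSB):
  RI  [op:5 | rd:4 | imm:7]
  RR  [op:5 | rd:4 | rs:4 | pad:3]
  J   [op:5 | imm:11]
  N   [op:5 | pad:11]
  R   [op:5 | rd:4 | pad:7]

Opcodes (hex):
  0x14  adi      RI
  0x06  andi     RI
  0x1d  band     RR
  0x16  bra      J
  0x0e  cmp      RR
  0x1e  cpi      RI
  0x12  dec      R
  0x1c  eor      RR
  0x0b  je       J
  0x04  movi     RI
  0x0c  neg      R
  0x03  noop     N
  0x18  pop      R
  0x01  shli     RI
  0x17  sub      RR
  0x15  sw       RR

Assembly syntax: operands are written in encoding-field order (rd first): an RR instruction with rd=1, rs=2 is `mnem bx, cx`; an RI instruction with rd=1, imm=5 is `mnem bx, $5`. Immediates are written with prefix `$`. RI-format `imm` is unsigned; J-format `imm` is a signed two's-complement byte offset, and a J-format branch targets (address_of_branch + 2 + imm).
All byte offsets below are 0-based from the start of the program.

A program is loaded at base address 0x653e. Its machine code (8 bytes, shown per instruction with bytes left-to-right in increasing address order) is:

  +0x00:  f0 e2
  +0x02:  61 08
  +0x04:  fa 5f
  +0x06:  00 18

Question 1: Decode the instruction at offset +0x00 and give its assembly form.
eor di, r14

+0x00: f0 e2 ⇒ word 0xe2f0 (little)
  top 5b → 0x1c → eor [RR]
  rd@[10:7]=0x5 ⇒ di
  rs@[6:3]=0xe ⇒ r14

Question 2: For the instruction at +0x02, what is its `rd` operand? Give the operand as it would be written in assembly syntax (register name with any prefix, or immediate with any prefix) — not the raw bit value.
[02] 61 08 → 0x0861
  op=0x0861>>11=0x1 ⇒ shli (RI)
  [10:7] rd=0 = ax
  [6:0] imm=97 = $97

ax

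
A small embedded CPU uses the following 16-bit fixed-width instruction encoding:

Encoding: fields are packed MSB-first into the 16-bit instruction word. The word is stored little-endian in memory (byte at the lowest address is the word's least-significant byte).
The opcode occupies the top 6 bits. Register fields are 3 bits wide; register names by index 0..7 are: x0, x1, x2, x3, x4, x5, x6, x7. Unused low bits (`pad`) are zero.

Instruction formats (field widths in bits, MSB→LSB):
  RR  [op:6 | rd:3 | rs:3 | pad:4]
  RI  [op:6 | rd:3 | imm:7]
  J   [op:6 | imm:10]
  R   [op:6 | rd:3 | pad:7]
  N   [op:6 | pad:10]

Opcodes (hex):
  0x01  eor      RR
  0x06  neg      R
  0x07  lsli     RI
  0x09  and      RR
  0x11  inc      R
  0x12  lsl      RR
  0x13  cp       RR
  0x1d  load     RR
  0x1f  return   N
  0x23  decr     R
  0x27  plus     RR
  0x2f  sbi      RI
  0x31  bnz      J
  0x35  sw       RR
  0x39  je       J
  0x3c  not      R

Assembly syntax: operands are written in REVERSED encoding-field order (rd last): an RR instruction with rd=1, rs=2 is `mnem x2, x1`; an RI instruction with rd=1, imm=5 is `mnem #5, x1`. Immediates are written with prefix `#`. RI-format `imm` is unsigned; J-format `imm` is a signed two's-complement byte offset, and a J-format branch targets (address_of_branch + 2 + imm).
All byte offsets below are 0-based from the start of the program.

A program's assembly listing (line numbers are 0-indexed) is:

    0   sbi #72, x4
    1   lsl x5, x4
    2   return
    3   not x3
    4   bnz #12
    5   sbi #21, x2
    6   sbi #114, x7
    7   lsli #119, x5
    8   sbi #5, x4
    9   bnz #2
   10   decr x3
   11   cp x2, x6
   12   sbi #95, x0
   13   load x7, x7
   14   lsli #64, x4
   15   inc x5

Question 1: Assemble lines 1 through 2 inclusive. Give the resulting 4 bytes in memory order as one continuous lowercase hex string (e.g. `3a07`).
L1: lsl op=0x12:6|rd=4:3|rs=5:3|pad=0:4 ⇒ 0x4a50 ⇒ little 50 4a
L2: return op=0x1f:6|pad=0:10 ⇒ 0x7c00 ⇒ little 00 7c

504a007c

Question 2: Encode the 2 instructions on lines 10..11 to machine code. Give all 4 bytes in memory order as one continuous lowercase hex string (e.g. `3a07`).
808d204f

L10: decr op=0x23:6|rd=3:3|pad=0:7 ⇒ 0x8d80 ⇒ little 80 8d
L11: cp op=0x13:6|rd=6:3|rs=2:3|pad=0:4 ⇒ 0x4f20 ⇒ little 20 4f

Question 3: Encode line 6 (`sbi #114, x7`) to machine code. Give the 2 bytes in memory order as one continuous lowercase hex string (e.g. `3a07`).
6. sbi fields op=0x2f:6|rd=7:3|imm=114:7 → word bff2h → f2 bf

f2bf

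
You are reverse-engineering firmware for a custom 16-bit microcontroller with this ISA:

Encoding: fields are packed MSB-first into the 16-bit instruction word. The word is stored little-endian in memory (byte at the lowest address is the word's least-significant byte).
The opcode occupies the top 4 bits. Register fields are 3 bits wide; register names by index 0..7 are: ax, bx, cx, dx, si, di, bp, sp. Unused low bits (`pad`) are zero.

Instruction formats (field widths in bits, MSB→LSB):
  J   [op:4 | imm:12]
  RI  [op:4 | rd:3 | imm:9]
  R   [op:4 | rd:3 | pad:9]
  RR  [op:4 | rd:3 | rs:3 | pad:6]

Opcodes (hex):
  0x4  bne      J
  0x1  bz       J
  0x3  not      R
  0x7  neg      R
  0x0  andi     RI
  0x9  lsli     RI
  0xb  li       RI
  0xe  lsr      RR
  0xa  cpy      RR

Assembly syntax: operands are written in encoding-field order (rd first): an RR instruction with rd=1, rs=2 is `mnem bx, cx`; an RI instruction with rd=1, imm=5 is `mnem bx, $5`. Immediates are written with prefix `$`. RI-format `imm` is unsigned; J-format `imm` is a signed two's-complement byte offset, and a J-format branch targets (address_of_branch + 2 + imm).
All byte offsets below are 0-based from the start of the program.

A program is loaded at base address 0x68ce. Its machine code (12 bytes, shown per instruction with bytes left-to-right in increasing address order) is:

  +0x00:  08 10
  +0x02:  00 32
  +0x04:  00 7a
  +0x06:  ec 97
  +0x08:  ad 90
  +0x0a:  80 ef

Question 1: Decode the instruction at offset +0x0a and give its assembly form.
lsr sp, bp

@+0a  little-endian(80 ef) = 0xef80
  opcode bits[15:12]=0xe: lsr/RR
  rd: (w>>9)&0x7=0x7 → sp
  rs: (w>>6)&0x7=0x6 → bp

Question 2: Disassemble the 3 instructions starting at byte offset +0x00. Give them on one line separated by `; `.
bz $8; not bx; neg di

@+00  little-endian(08 10) = 0x1008
  opcode bits[15:12]=0x1: bz/J
  imm: (w>>0)&0xfff=0x8 → $8
@+02  little-endian(00 32) = 0x3200
  opcode bits[15:12]=0x3: not/R
  rd: (w>>9)&0x7=0x1 → bx
@+04  little-endian(00 7a) = 0x7a00
  opcode bits[15:12]=0x7: neg/R
  rd: (w>>9)&0x7=0x5 → di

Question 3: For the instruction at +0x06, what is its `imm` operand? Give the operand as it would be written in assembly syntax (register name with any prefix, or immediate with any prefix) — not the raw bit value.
$492

@+06  little-endian(ec 97) = 0x97ec
  top 4b → 0x9 → lsli [RI]
  rd: (w>>9)&0x7=0x3 → dx
  imm: (w>>0)&0x1ff=0x1ec → $492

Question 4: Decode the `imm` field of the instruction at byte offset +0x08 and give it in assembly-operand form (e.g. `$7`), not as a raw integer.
$173

@+08  little-endian(ad 90) = 0x90ad
  opcode bits[15:12]=0x9: lsli/RI
  [11:9] rd=0 = ax
  [8:0] imm=173 = $173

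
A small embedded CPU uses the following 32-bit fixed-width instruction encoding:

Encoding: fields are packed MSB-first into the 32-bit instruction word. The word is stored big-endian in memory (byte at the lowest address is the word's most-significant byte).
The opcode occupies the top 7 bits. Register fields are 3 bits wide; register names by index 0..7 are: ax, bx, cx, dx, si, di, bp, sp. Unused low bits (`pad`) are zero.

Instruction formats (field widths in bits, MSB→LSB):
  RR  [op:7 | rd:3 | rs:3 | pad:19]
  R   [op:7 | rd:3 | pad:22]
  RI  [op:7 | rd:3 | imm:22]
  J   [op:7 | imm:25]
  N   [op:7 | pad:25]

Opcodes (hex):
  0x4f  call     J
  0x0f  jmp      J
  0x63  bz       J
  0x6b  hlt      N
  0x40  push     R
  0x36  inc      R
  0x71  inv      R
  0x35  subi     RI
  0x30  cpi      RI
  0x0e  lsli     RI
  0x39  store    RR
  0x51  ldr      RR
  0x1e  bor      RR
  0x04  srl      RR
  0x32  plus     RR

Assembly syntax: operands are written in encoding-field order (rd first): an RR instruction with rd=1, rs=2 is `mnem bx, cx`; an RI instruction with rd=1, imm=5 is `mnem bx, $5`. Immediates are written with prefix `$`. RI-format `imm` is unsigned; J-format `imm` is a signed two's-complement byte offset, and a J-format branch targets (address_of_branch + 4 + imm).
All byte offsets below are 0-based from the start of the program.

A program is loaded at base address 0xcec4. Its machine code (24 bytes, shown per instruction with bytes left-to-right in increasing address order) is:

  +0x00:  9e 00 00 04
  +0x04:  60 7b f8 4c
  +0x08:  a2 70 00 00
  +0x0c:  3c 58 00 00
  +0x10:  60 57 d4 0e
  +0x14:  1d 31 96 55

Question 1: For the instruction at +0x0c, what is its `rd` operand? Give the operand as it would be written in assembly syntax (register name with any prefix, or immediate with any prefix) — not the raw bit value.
off 0x0c: read 3c 58 00 00 as big → 0x3c580000
  opcode bits[31:25]=0x1e: bor/RR
  rd: (w>>22)&0x7=0x1 → bx
  rs: (w>>19)&0x7=0x3 → dx

bx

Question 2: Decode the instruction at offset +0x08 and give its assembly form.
[08] a2 70 00 00 → 0xa2700000
  top 7b → 0x51 → ldr [RR]
  [24:22] rd=1 = bx
  [21:19] rs=6 = bp

ldr bx, bp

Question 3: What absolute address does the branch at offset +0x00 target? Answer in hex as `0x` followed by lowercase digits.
0xcecc

@+00  big-endian(9e 00 00 04) = 0x9e000004
  opcode bits[31:25]=0x4f: call/J
  imm: (w>>0)&0x1ffffff=0x4 → $4
  target = base 0xcec4 + off 0x00 + 4 + imm 4 = 0xcecc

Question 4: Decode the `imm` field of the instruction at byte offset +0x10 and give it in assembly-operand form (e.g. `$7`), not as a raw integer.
+0x10: 60 57 d4 0e ⇒ word 0x6057d40e (big)
  top 7b → 0x30 → cpi [RI]
  [24:22] rd=1 = bx
  [21:0] imm=1561614 = $1561614

$1561614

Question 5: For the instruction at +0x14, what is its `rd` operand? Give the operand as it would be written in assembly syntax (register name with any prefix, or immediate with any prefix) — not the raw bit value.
@+14  big-endian(1d 31 96 55) = 0x1d319655
  top 7b → 0xe → lsli [RI]
  [24:22] rd=4 = si
  [21:0] imm=3249749 = $3249749

si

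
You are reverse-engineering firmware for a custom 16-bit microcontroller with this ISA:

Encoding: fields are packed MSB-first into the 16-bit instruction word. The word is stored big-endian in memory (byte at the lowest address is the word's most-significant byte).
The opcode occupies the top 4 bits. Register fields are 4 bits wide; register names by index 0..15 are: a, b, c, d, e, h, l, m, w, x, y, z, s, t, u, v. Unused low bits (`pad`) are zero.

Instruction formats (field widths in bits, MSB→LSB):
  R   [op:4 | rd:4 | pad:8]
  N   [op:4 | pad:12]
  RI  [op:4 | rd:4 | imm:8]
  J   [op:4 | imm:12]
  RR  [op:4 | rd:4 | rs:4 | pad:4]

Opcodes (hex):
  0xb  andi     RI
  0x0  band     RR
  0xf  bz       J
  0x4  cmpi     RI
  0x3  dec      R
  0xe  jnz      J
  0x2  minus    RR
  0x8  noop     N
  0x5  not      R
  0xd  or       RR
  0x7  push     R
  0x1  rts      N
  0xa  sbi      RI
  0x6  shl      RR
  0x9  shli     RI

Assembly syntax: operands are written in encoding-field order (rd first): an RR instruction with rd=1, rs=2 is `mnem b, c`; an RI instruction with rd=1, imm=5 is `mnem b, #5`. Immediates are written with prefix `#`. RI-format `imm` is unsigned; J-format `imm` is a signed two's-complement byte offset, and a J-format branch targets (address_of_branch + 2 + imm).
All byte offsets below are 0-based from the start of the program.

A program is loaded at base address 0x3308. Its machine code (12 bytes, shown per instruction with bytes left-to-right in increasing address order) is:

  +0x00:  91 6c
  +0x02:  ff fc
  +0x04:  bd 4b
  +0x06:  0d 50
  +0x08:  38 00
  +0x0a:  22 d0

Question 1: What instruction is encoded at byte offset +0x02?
@+02  big-endian(ff fc) = 0xfffc
  opcode bits[15:12]=0xf: bz/J
  [11:0] imm=4092 (s12→-4) = #-4

bz #-4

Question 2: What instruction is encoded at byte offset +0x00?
off 0x00: read 91 6c as big → 0x916c
  opcode bits[15:12]=0x9: shli/RI
  rd: (w>>8)&0xf=0x1 → b
  imm: (w>>0)&0xff=0x6c → #108

shli b, #108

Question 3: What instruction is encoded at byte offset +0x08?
[08] 38 00 → 0x3800
  opcode bits[15:12]=0x3: dec/R
  [11:8] rd=8 = w

dec w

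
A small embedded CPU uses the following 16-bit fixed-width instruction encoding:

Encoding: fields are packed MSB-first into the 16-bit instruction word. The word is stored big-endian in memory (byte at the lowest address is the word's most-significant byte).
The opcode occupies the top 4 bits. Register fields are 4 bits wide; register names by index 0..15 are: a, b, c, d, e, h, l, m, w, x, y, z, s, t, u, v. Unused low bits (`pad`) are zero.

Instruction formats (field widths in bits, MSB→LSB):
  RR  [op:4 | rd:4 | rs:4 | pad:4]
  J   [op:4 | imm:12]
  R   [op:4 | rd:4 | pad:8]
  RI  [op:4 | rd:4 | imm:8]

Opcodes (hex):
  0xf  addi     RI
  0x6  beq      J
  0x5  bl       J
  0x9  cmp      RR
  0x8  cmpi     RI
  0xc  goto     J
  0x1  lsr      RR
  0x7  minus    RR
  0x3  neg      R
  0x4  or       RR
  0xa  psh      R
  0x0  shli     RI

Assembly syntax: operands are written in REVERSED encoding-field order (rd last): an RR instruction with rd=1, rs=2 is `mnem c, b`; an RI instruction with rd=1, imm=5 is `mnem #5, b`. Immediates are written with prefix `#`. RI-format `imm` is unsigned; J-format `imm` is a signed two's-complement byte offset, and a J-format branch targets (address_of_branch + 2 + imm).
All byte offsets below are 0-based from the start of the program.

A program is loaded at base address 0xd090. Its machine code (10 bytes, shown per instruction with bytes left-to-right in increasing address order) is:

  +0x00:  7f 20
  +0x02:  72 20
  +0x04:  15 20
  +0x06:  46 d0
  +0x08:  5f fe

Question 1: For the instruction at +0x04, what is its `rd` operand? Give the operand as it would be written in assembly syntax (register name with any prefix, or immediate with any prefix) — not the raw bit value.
off 0x04: read 15 20 as big → 0x1520
  op=0x1520>>12=0x1 ⇒ lsr (RR)
  rd: (w>>8)&0xf=0x5 → h
  rs: (w>>4)&0xf=0x2 → c

h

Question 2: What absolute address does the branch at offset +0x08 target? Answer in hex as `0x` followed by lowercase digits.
[08] 5f fe → 0x5ffe
  op=0x5ffe>>12=0x5 ⇒ bl (J)
  imm: (w>>0)&0xfff=0xffe (s12→-2) → #-2
  target = base 0xd090 + off 0x08 + 2 + imm -2 = 0xd098

0xd098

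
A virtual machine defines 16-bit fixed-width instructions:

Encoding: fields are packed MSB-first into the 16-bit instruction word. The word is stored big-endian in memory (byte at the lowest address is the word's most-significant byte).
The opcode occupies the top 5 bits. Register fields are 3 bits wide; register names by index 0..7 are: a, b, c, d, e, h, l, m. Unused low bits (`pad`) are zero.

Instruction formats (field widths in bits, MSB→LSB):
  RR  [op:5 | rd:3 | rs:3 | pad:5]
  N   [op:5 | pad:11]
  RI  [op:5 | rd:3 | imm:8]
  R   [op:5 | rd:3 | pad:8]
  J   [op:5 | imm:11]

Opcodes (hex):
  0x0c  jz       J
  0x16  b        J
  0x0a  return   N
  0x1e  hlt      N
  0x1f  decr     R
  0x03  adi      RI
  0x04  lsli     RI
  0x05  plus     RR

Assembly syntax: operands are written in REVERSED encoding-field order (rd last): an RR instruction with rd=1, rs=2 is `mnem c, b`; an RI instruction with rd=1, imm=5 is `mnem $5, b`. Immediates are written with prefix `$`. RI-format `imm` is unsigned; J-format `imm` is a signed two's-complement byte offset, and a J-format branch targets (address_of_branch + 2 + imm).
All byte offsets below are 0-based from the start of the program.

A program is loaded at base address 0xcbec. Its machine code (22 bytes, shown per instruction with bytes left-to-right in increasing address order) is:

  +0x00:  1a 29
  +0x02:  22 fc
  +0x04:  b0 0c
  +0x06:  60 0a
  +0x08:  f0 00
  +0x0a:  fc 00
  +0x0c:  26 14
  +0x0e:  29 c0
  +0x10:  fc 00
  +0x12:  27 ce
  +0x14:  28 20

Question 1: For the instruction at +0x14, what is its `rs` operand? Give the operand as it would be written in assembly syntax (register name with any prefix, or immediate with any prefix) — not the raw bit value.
off 0x14: read 28 20 as big → 0x2820
  opcode bits[15:11]=0x5: plus/RR
  rd@[10:8]=0x0 ⇒ a
  rs@[7:5]=0x1 ⇒ b

b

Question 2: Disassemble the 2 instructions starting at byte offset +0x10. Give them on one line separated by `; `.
+0x10: fc 00 ⇒ word 0xfc00 (big)
  op=0xfc00>>11=0x1f ⇒ decr (R)
  rd@[10:8]=0x4 ⇒ e
+0x12: 27 ce ⇒ word 0x27ce (big)
  op=0x27ce>>11=0x4 ⇒ lsli (RI)
  rd@[10:8]=0x7 ⇒ m
  imm@[7:0]=0xce ⇒ $206

decr e; lsli $206, m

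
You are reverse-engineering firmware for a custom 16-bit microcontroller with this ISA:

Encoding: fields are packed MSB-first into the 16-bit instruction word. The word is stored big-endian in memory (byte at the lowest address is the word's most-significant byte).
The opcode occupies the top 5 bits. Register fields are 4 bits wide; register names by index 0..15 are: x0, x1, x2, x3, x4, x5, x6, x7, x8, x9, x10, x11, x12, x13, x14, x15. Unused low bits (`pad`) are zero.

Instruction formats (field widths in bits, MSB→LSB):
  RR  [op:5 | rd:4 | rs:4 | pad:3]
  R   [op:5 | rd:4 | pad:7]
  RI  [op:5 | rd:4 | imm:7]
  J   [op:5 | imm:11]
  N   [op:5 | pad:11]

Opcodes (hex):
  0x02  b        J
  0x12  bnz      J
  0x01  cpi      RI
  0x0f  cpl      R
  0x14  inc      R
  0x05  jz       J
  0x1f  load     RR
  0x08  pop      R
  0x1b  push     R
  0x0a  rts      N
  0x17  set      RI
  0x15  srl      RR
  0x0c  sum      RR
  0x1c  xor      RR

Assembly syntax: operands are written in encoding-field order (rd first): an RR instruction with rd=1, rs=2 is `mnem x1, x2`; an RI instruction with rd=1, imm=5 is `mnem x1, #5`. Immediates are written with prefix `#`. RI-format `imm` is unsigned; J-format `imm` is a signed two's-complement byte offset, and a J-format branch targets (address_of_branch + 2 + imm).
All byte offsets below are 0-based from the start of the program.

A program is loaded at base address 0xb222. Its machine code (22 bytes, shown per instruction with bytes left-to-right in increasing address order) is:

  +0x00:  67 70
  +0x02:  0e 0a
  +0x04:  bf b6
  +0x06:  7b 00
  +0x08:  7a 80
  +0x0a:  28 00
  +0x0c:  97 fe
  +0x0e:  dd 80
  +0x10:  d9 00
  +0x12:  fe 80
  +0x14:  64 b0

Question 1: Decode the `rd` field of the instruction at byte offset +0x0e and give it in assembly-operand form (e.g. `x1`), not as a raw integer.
off 0x0e: read dd 80 as big → 0xdd80
  op=0xdd80>>11=0x1b ⇒ push (R)
  rd@[10:7]=0xb ⇒ x11

x11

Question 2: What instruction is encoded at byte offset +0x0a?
[0a] 28 00 → 0x2800
  op=0x2800>>11=0x5 ⇒ jz (J)
  imm: (w>>0)&0x7ff=0x0 → #0

jz #0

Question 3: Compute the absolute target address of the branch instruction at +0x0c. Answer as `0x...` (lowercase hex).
[0c] 97 fe → 0x97fe
  top 5b → 0x12 → bnz [J]
  [10:0] imm=2046 (s11→-2) = #-2
  target = base 0xb222 + off 0x0c + 2 + imm -2 = 0xb22e

0xb22e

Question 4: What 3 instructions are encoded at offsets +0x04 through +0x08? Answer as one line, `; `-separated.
off 0x04: read bf b6 as big → 0xbfb6
  top 5b → 0x17 → set [RI]
  rd@[10:7]=0xf ⇒ x15
  imm@[6:0]=0x36 ⇒ #54
off 0x06: read 7b 00 as big → 0x7b00
  top 5b → 0xf → cpl [R]
  rd@[10:7]=0x6 ⇒ x6
off 0x08: read 7a 80 as big → 0x7a80
  top 5b → 0xf → cpl [R]
  rd@[10:7]=0x5 ⇒ x5

set x15, #54; cpl x6; cpl x5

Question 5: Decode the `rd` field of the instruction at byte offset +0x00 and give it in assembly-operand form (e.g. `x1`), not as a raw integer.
@+00  big-endian(67 70) = 0x6770
  top 5b → 0xc → sum [RR]
  [10:7] rd=14 = x14
  [6:3] rs=14 = x14

x14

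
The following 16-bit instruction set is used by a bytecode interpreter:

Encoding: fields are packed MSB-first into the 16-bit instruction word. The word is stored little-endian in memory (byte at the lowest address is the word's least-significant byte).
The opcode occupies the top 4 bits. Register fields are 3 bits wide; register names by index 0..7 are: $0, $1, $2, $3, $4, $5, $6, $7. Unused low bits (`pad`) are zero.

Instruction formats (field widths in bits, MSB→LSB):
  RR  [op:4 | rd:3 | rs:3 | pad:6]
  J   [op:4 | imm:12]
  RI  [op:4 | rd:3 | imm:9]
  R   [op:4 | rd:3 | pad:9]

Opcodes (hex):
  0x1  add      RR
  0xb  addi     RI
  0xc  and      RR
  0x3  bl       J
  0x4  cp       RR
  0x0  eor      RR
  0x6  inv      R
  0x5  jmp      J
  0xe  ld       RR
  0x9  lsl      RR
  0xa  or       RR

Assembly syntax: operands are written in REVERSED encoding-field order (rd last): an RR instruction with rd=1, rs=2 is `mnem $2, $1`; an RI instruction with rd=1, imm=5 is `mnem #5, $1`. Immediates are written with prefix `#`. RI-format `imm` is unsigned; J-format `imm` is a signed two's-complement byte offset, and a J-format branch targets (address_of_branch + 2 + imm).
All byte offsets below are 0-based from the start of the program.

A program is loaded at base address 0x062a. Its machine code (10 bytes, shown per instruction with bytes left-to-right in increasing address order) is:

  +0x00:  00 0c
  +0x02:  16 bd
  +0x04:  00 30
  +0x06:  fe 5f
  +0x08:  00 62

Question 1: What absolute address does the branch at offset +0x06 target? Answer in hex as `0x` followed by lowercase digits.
+0x06: fe 5f ⇒ word 0x5ffe (little)
  opcode bits[15:12]=0x5: jmp/J
  [11:0] imm=4094 (s12→-2) = #-2
  target = base 0x062a + off 0x06 + 2 + imm -2 = 0x0630

0x0630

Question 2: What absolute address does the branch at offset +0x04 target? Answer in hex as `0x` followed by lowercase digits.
0x0630

off 0x04: read 00 30 as little → 0x3000
  opcode bits[15:12]=0x3: bl/J
  imm@[11:0]=0x0 ⇒ #0
  target = base 0x062a + off 0x04 + 2 + imm 0 = 0x0630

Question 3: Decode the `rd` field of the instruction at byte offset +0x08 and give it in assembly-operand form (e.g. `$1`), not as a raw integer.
$1

[08] 00 62 → 0x6200
  top 4b → 0x6 → inv [R]
  [11:9] rd=1 = $1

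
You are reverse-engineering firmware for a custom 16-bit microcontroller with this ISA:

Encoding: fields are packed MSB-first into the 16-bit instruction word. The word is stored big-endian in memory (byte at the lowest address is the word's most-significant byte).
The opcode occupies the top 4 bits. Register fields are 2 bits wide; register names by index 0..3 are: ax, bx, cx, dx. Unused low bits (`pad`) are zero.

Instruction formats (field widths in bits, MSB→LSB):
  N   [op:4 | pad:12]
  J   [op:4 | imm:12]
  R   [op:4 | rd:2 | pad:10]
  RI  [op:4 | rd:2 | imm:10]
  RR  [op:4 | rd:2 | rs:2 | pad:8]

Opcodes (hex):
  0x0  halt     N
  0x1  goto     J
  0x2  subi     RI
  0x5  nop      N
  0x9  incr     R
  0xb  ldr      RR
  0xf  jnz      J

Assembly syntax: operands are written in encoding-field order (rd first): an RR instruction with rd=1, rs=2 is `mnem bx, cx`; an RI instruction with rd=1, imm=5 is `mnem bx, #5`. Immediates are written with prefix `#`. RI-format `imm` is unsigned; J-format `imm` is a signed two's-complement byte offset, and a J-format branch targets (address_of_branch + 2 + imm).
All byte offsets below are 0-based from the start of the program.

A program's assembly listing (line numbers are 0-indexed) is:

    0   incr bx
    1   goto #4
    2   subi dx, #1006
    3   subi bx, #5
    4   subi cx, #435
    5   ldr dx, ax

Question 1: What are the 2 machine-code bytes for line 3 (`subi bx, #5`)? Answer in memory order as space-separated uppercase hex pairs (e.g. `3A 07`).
line 3 (subi): pack op=0x2:4|rd=1:2|imm=5:10 = 0x2405; big→ 24 05

24 05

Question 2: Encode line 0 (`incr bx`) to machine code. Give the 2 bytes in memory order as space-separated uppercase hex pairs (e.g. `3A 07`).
0. incr fields op=0x9:4|rd=1:2|pad=0:10 → word 9400h → 94 00

94 00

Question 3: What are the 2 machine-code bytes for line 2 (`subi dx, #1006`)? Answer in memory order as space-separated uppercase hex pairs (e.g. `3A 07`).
2. subi fields op=0x2:4|rd=3:2|imm=1006:10 → word 2feeh → 2f ee

2F EE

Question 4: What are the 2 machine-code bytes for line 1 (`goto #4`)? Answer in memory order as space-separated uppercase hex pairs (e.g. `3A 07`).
line 1 (goto): pack op=0x1:4|imm=4:12 = 0x1004; big→ 10 04

10 04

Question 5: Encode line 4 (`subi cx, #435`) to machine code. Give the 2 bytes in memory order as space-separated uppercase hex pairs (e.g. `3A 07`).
L4: subi op=0x2:4|rd=2:2|imm=435:10 ⇒ 0x29b3 ⇒ big 29 b3

29 B3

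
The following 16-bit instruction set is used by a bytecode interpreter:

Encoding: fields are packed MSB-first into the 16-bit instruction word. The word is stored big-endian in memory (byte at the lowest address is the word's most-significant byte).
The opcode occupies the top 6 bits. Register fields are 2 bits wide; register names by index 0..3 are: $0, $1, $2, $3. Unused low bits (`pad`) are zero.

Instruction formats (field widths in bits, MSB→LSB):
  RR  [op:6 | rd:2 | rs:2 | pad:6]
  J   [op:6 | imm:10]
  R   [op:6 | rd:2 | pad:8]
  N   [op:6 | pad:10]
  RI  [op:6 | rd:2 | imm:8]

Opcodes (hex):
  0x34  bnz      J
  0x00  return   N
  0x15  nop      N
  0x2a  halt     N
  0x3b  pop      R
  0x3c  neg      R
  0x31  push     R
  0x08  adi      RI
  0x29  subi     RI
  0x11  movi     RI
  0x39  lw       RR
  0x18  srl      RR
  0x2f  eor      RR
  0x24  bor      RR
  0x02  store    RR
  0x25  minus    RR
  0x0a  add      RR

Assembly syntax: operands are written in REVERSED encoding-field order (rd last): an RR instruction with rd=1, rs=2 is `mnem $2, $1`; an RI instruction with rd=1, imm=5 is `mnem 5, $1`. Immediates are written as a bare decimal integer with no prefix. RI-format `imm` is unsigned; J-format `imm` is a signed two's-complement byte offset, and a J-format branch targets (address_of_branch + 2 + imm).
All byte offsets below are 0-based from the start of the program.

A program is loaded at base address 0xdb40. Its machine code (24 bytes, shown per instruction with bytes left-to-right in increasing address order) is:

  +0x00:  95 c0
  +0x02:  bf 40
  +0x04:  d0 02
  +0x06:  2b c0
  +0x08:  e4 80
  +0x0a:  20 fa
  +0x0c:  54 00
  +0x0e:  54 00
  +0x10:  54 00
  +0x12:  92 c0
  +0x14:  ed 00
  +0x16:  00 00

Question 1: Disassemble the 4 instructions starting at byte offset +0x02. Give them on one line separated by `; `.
eor $1, $3; bnz 2; add $3, $3; lw $2, $0

off 0x02: read bf 40 as big → 0xbf40
  top 6b → 0x2f → eor [RR]
  rd: (w>>8)&0x3=0x3 → $3
  rs: (w>>6)&0x3=0x1 → $1
off 0x04: read d0 02 as big → 0xd002
  top 6b → 0x34 → bnz [J]
  imm: (w>>0)&0x3ff=0x2 → 2
off 0x06: read 2b c0 as big → 0x2bc0
  top 6b → 0xa → add [RR]
  rd: (w>>8)&0x3=0x3 → $3
  rs: (w>>6)&0x3=0x3 → $3
off 0x08: read e4 80 as big → 0xe480
  top 6b → 0x39 → lw [RR]
  rd: (w>>8)&0x3=0x0 → $0
  rs: (w>>6)&0x3=0x2 → $2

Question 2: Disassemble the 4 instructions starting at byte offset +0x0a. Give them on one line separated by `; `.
adi 250, $0; nop; nop; nop

@+0a  big-endian(20 fa) = 0x20fa
  op=0x20fa>>10=0x8 ⇒ adi (RI)
  rd: (w>>8)&0x3=0x0 → $0
  imm: (w>>0)&0xff=0xfa → 250
@+0c  big-endian(54 00) = 0x5400
  op=0x5400>>10=0x15 ⇒ nop (N)
@+0e  big-endian(54 00) = 0x5400
  op=0x5400>>10=0x15 ⇒ nop (N)
@+10  big-endian(54 00) = 0x5400
  op=0x5400>>10=0x15 ⇒ nop (N)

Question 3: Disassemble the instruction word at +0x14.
pop $1

off 0x14: read ed 00 as big → 0xed00
  opcode bits[15:10]=0x3b: pop/R
  [9:8] rd=1 = $1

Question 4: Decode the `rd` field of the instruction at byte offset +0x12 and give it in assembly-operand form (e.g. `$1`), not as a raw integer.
$2

[12] 92 c0 → 0x92c0
  op=0x92c0>>10=0x24 ⇒ bor (RR)
  rd@[9:8]=0x2 ⇒ $2
  rs@[7:6]=0x3 ⇒ $3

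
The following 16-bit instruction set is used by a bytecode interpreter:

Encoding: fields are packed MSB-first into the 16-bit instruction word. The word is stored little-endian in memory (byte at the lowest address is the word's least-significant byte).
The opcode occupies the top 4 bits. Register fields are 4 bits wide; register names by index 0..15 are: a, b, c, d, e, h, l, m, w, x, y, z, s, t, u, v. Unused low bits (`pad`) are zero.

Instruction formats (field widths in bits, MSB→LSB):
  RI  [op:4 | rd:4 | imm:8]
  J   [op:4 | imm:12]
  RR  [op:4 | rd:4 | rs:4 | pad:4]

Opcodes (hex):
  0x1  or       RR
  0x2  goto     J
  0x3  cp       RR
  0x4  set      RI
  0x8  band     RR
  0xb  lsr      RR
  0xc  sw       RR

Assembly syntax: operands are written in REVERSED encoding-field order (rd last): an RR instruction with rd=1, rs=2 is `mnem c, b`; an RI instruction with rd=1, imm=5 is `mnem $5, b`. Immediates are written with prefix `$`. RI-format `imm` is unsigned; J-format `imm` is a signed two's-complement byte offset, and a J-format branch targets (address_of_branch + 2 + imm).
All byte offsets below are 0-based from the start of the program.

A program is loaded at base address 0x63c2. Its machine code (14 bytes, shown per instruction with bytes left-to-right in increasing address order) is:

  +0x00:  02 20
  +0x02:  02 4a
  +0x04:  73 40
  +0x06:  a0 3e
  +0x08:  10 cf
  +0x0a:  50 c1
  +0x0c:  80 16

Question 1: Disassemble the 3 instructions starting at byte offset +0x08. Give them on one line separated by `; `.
sw b, v; sw h, b; or w, l

off 0x08: read 10 cf as little → 0xcf10
  op=0xcf10>>12=0xc ⇒ sw (RR)
  rd@[11:8]=0xf ⇒ v
  rs@[7:4]=0x1 ⇒ b
off 0x0a: read 50 c1 as little → 0xc150
  op=0xc150>>12=0xc ⇒ sw (RR)
  rd@[11:8]=0x1 ⇒ b
  rs@[7:4]=0x5 ⇒ h
off 0x0c: read 80 16 as little → 0x1680
  op=0x1680>>12=0x1 ⇒ or (RR)
  rd@[11:8]=0x6 ⇒ l
  rs@[7:4]=0x8 ⇒ w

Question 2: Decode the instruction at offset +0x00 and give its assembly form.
goto $2

@+00  little-endian(02 20) = 0x2002
  op=0x2002>>12=0x2 ⇒ goto (J)
  imm@[11:0]=0x2 ⇒ $2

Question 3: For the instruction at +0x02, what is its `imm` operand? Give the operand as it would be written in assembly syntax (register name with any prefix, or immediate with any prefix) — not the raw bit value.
@+02  little-endian(02 4a) = 0x4a02
  opcode bits[15:12]=0x4: set/RI
  rd@[11:8]=0xa ⇒ y
  imm@[7:0]=0x2 ⇒ $2

$2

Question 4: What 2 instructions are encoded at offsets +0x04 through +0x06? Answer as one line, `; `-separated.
set $115, a; cp y, u

[04] 73 40 → 0x4073
  opcode bits[15:12]=0x4: set/RI
  [11:8] rd=0 = a
  [7:0] imm=115 = $115
[06] a0 3e → 0x3ea0
  opcode bits[15:12]=0x3: cp/RR
  [11:8] rd=14 = u
  [7:4] rs=10 = y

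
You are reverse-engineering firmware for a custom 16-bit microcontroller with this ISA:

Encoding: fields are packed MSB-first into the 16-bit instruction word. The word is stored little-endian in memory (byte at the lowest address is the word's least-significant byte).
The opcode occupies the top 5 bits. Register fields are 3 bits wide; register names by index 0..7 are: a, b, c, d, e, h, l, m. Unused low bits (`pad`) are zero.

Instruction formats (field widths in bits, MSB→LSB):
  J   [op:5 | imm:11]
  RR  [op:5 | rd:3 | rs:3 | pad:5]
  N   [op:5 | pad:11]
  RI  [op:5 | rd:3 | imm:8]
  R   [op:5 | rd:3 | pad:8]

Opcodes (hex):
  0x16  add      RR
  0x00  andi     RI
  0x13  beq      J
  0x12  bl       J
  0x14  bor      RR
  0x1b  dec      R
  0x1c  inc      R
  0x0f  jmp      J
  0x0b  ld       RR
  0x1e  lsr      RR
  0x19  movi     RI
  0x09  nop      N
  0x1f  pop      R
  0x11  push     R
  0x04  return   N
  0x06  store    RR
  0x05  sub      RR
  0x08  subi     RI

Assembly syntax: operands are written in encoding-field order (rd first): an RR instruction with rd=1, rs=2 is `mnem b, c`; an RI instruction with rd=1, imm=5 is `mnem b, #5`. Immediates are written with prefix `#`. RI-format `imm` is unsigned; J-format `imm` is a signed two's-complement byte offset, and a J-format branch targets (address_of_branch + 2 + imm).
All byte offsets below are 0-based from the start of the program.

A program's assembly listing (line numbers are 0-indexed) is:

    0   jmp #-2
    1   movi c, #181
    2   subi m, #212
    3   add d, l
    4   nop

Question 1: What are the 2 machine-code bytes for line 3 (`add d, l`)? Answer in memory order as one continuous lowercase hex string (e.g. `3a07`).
c0b3

3. add fields op=0x16:5|rd=3:3|rs=6:3|pad=0:5 → word b3c0h → c0 b3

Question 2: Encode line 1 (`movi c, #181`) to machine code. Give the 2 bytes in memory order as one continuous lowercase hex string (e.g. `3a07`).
b5ca

L1: movi op=0x19:5|rd=2:3|imm=181:8 ⇒ 0xcab5 ⇒ little b5 ca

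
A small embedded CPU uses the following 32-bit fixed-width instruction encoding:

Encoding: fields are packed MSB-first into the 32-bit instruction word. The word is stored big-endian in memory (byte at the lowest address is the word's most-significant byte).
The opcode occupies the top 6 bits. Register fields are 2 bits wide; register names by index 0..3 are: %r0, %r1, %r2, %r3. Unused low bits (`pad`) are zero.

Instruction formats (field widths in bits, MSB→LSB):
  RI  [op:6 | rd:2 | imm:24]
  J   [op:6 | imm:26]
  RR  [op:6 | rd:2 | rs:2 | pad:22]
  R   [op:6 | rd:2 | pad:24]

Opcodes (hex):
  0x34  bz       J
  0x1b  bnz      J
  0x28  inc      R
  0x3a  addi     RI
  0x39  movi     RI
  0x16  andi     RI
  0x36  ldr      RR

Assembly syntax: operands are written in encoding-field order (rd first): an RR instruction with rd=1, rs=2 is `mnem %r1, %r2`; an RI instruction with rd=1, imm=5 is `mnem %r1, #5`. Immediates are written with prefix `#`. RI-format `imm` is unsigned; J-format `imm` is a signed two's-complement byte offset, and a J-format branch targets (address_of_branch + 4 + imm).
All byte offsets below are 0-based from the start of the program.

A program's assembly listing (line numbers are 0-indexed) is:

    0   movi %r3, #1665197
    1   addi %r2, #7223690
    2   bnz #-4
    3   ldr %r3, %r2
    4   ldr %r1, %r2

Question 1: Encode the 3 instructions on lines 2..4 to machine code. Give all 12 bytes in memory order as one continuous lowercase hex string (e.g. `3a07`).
6ffffffcdb800000d9800000

L2: bnz op=0x1b:6|imm=-4:26 ⇒ 0x6ffffffc ⇒ big 6f ff ff fc
L3: ldr op=0x36:6|rd=3:2|rs=2:2|pad=0:22 ⇒ 0xdb800000 ⇒ big db 80 00 00
L4: ldr op=0x36:6|rd=1:2|rs=2:2|pad=0:22 ⇒ 0xd9800000 ⇒ big d9 80 00 00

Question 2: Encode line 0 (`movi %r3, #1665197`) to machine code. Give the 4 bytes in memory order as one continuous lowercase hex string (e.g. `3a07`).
e71968ad

L0: movi op=0x39:6|rd=3:2|imm=1665197:24 ⇒ 0xe71968ad ⇒ big e7 19 68 ad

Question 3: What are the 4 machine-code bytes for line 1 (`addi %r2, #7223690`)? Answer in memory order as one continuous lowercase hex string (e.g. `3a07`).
1. addi fields op=0x3a:6|rd=2:2|imm=7223690:24 → word ea6e398ah → ea 6e 39 8a

ea6e398a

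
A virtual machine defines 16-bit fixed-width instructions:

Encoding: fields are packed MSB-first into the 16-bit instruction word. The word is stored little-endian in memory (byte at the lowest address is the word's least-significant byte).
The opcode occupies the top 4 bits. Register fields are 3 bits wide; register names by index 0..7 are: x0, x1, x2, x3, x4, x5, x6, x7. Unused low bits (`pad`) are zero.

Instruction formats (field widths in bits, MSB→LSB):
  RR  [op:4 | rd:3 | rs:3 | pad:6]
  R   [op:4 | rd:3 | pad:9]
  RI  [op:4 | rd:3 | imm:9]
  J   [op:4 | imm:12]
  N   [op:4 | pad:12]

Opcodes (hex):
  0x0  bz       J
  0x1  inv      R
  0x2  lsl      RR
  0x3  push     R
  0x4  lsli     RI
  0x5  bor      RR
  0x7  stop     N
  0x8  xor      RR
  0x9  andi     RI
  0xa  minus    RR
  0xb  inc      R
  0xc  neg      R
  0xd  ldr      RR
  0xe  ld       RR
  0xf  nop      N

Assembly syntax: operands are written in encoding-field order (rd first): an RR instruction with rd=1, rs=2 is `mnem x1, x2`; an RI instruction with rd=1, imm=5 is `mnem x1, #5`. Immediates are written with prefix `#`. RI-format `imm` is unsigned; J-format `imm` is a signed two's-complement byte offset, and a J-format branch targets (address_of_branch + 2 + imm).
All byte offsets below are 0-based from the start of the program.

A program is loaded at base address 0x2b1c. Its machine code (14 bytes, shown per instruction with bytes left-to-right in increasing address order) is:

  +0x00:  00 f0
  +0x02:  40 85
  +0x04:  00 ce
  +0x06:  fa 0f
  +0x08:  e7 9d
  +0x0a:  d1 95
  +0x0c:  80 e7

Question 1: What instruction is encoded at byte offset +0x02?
xor x2, x5

off 0x02: read 40 85 as little → 0x8540
  opcode bits[15:12]=0x8: xor/RR
  rd@[11:9]=0x2 ⇒ x2
  rs@[8:6]=0x5 ⇒ x5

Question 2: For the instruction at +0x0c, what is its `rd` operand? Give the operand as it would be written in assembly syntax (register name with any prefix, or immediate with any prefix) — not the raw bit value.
x3

@+0c  little-endian(80 e7) = 0xe780
  opcode bits[15:12]=0xe: ld/RR
  rd: (w>>9)&0x7=0x3 → x3
  rs: (w>>6)&0x7=0x6 → x6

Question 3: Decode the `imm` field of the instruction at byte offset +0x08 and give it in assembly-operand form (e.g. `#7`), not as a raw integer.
off 0x08: read e7 9d as little → 0x9de7
  top 4b → 0x9 → andi [RI]
  [11:9] rd=6 = x6
  [8:0] imm=487 = #487

#487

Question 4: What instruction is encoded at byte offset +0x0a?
andi x2, #465

@+0a  little-endian(d1 95) = 0x95d1
  op=0x95d1>>12=0x9 ⇒ andi (RI)
  rd: (w>>9)&0x7=0x2 → x2
  imm: (w>>0)&0x1ff=0x1d1 → #465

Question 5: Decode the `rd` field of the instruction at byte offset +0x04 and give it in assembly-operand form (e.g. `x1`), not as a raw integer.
@+04  little-endian(00 ce) = 0xce00
  opcode bits[15:12]=0xc: neg/R
  rd: (w>>9)&0x7=0x7 → x7

x7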